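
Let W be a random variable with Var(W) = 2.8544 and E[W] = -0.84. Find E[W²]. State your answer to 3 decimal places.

3.560

E[W²] = Var(W) + (E[W])² = 2.8544 + (-0.84)² = 3.56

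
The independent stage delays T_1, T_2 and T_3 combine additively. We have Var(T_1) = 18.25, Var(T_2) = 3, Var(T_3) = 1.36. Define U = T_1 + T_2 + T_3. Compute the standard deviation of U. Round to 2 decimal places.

4.75

By independence, Var(U) = (1)²Var(T_1) + (1)²Var(T_2) + (1)²Var(T_3)
= (1)²·18.25 + (1)²·3 + (1)²·1.36 = 22.61
sd(U) = √22.61 ≈ 4.75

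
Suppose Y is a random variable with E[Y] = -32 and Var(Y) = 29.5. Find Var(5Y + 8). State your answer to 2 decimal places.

737.50

Var(5Y + 8) = (5)²·Var(Y) = 25·29.5 = 737.5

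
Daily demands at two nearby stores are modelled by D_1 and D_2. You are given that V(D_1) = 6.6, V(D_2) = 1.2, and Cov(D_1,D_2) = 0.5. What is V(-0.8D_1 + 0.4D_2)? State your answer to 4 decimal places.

V(-0.8D_1 + 0.4D_2) = (-0.8)²·V(D_1) + (0.4)²·V(D_2) + 2·(-0.8)·(0.4)·Cov(D_1,D_2)
= 0.64·6.6 + 0.16·1.2 + -0.64·0.5 = 4.096

4.0960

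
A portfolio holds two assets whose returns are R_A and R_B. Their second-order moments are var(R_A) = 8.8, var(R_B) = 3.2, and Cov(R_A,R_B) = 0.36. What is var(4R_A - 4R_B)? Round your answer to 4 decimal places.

180.4800

var(4R_A - 4R_B) = (4)²·var(R_A) + (-4)²·var(R_B) + 2·(4)·(-4)·Cov(R_A,R_B)
= 16·8.8 + 16·3.2 + -32·0.36 = 180.48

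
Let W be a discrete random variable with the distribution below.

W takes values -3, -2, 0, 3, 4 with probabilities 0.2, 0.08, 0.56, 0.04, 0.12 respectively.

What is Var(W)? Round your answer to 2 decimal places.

4.37

E[W] = (-3)(0.2) + (-2)(0.08) + (0)(0.56) + (3)(0.04) + (4)(0.12) = -0.16
E[W²] = (-3)²(0.2) + (-2)²(0.08) + (0)²(0.56) + (3)²(0.04) + (4)²(0.12) = 4.4
Var(W) = E[W²] − (E[W])² = 4.4 − (-0.16)² = 4.3744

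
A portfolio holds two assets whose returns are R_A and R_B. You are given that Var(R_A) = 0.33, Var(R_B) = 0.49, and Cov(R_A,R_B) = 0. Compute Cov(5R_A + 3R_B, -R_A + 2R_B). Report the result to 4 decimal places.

1.2900

Cov(5R_A + 3R_B, -R_A + 2R_B) = (5)(-1)Var(R_A) + (3)(2)Var(R_B) + [(5)(2) + (3)(-1)]Cov(R_A,R_B)
= -5·0.33 + 6·0.49 + 7·0 = 1.29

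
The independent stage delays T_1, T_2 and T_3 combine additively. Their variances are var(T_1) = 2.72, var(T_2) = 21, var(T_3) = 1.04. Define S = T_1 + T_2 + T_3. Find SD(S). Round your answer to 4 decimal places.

4.9759

By independence, var(S) = (1)²var(T_1) + (1)²var(T_2) + (1)²var(T_3)
= (1)²·2.72 + (1)²·21 + (1)²·1.04 = 24.76
SD(S) = √24.76 ≈ 4.9759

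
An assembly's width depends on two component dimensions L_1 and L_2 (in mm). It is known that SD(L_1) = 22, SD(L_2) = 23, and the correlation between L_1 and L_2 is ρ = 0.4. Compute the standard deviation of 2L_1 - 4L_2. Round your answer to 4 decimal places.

84.6262

Var(L_1) = (22)² = 484;  Var(L_2) = (23)² = 529
Cov(L_1,L_2) = ρ·SD(L_1)·SD(L_2) = 0.4·22·23 = 202.4
Var(2L_1 - 4L_2) = (2)²·Var(L_1) + (-4)²·Var(L_2) + 2·(2)·(-4)·Cov(L_1,L_2)
= 4·484 + 16·529 + -16·202.4 = 7161.6
SD(2L_1 - 4L_2) = √7161.6 ≈ 84.6262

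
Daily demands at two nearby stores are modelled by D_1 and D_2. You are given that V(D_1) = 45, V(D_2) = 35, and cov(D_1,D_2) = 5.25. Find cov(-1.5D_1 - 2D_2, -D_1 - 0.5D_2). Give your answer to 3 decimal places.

116.938

cov(-1.5D_1 - 2D_2, -D_1 - 0.5D_2) = (-1.5)(-1)V(D_1) + (-2)(-0.5)V(D_2) + [(-1.5)(-0.5) + (-2)(-1)]cov(D_1,D_2)
= 1.5·45 + 1·35 + 2.75·5.25 = 116.9375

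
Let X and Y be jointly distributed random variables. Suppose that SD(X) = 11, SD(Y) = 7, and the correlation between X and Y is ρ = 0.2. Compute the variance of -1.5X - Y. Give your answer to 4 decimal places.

367.4500

V(X) = (11)² = 121;  V(Y) = (7)² = 49
Cov(X,Y) = ρ·SD(X)·SD(Y) = 0.2·11·7 = 15.4
V(-1.5X - Y) = (-1.5)²·V(X) + (-1)²·V(Y) + 2·(-1.5)·(-1)·Cov(X,Y)
= 2.25·121 + 1·49 + 3·15.4 = 367.45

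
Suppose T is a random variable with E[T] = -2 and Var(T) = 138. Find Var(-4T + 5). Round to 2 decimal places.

2208.00

Var(-4T + 5) = (-4)²·Var(T) = 16·138 = 2208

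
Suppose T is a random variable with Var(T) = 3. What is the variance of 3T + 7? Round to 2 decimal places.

Var(3T + 7) = (3)²·Var(T) = 9·3 = 27

27.00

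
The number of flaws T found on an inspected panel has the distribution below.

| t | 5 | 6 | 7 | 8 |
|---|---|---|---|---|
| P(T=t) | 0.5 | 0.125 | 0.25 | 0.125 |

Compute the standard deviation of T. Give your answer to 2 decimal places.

1.12

E[T] = (5)(0.5) + (6)(0.125) + (7)(0.25) + (8)(0.125) = 6
E[T²] = (5)²(0.5) + (6)²(0.125) + (7)²(0.25) + (8)²(0.125) = 37.25
Var(T) = E[T²] − (E[T])² = 37.25 − (6)² = 1.25
σ(T) = √1.25 ≈ 1.12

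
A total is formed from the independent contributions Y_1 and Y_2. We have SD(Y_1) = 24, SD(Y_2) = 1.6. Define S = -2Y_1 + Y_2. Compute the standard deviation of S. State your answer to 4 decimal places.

var(Y_1) = 576, var(Y_2) = 2.56
By independence, var(S) = (-2)²var(Y_1) + (1)²var(Y_2)
= (-2)²·576 + (1)²·2.56 = 2306.56
SD(S) = √2306.56 ≈ 48.0267

48.0267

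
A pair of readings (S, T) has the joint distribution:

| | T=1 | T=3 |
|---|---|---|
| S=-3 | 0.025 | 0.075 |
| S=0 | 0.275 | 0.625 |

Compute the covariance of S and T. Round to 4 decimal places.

-0.0300

E[S] = -0.3,  E[T] = 2.4
E[ST] = -0.75
cov(S,T) = E[ST] − E[S]E[T] = -0.75 − (-0.3)(2.4) = -0.03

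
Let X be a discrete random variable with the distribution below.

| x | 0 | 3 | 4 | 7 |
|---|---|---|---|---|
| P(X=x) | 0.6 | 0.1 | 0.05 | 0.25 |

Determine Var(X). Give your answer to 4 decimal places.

8.8875

E[X] = (0)(0.6) + (3)(0.1) + (4)(0.05) + (7)(0.25) = 2.25
E[X²] = (0)²(0.6) + (3)²(0.1) + (4)²(0.05) + (7)²(0.25) = 13.95
Var(X) = E[X²] − (E[X])² = 13.95 − (2.25)² = 8.8875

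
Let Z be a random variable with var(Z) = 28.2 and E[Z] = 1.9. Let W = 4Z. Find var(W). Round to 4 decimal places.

451.2000

var(4Z) = (4)²·var(Z) = 16·28.2 = 451.2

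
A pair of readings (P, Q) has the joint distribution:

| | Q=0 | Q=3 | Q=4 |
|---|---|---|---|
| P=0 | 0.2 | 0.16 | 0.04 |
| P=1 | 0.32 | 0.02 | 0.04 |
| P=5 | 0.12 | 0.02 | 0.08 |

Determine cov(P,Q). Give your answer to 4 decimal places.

E[P] = 1.48,  E[Q] = 1.24
E[PQ] = 2.12
cov(P,Q) = E[PQ] − E[P]E[Q] = 2.12 − (1.48)(1.24) = 0.2848

0.2848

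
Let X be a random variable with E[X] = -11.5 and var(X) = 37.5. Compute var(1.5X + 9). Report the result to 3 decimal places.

84.375

var(1.5X + 9) = (1.5)²·var(X) = 2.25·37.5 = 84.375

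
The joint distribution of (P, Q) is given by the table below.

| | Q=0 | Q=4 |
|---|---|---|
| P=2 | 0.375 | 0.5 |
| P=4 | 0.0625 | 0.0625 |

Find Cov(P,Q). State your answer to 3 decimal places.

-0.063

E[P] = 2.25,  E[Q] = 2.25
E[PQ] = 5
Cov(P,Q) = E[PQ] − E[P]E[Q] = 5 − (2.25)(2.25) = -0.0625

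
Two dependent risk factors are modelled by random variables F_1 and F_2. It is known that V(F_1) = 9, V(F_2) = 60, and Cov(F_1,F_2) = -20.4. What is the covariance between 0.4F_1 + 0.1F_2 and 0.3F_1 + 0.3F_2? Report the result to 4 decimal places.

-0.1800

Cov(0.4F_1 + 0.1F_2, 0.3F_1 + 0.3F_2) = (0.4)(0.3)V(F_1) + (0.1)(0.3)V(F_2) + [(0.4)(0.3) + (0.1)(0.3)]Cov(F_1,F_2)
= 0.12·9 + 0.03·60 + 0.15·-20.4 = -0.18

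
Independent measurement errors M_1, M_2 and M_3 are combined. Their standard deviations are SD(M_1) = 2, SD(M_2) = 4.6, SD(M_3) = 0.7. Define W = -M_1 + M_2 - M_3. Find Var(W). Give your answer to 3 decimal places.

Var(M_1) = 4, Var(M_2) = 21.16, Var(M_3) = 0.49
By independence, Var(W) = (-1)²Var(M_1) + (1)²Var(M_2) + (-1)²Var(M_3)
= (-1)²·4 + (1)²·21.16 + (-1)²·0.49 = 25.65

25.650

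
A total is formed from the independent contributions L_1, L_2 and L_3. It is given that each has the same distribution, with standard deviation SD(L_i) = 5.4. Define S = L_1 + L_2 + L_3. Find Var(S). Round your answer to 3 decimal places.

87.480

Var(L_i) = (5.4)² = 29.16
By independence, Var(S) = (1)²Var(L_1) + (1)²Var(L_2) + (1)²Var(L_3)
= (1)²·29.16 + (1)²·29.16 + (1)²·29.16 = 87.48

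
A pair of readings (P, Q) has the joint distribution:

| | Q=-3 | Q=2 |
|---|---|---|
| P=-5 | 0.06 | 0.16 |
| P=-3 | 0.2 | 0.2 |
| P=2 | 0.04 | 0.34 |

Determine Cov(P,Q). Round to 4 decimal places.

E[P] = -1.54,  E[Q] = 0.5
E[PQ] = 1.02
Cov(P,Q) = E[PQ] − E[P]E[Q] = 1.02 − (-1.54)(0.5) = 1.79

1.7900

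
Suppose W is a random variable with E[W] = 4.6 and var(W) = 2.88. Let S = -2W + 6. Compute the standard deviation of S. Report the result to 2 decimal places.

3.39

var(-2W + 6) = (-2)²·2.88 = 11.52
σ(S) = √11.52 ≈ 3.39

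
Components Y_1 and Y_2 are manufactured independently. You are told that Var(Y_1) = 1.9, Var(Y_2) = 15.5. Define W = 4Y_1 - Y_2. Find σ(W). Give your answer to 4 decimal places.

By independence, Var(W) = (4)²Var(Y_1) + (-1)²Var(Y_2)
= (4)²·1.9 + (-1)²·15.5 = 45.9
σ(W) = √45.9 ≈ 6.7750

6.7750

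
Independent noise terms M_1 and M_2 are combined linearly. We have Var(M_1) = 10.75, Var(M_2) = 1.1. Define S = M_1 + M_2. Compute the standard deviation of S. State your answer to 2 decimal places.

3.44

By independence, Var(S) = (1)²Var(M_1) + (1)²Var(M_2)
= (1)²·10.75 + (1)²·1.1 = 11.85
SD(S) = √11.85 ≈ 3.44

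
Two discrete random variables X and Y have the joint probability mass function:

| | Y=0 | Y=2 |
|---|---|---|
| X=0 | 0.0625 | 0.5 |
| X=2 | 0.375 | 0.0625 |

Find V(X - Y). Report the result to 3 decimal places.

3.438

E[X] = 0.875,  E[Y] = 1.125,  E[XY] = 0.25
V(X) = 1.75 − (0.875)² = 0.984375;  V(Y) = 2.25 − (1.125)² = 0.984375
Cov(X,Y) = 0.25 − (0.875)(1.125) = -0.734375
V(X - Y) = (1)²·0.984375 + (-1)²·0.984375 + 2·(1)·(-1)·-0.734375 = 3.4375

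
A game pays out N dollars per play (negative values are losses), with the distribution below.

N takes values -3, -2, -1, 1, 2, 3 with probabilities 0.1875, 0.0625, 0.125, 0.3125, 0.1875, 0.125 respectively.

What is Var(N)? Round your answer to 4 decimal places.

4.1875

E[N] = (-3)(0.1875) + (-2)(0.0625) + (-1)(0.125) + (1)(0.3125) + (2)(0.1875) + (3)(0.125) = 0.25
E[N²] = (-3)²(0.1875) + (-2)²(0.0625) + (-1)²(0.125) + (1)²(0.3125) + (2)²(0.1875) + (3)²(0.125) = 4.25
Var(N) = E[N²] − (E[N])² = 4.25 − (0.25)² = 4.1875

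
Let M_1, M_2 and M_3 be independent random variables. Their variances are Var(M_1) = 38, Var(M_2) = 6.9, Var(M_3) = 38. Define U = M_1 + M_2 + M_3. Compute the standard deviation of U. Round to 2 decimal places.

By independence, Var(U) = (1)²Var(M_1) + (1)²Var(M_2) + (1)²Var(M_3)
= (1)²·38 + (1)²·6.9 + (1)²·38 = 82.9
SD(U) = √82.9 ≈ 9.10

9.10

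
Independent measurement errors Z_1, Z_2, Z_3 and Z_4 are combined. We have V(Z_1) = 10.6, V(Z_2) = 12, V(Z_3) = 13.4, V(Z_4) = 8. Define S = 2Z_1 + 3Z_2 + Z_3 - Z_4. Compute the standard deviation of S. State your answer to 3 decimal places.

13.107

By independence, V(S) = (2)²V(Z_1) + (3)²V(Z_2) + (1)²V(Z_3) + (-1)²V(Z_4)
= (2)²·10.6 + (3)²·12 + (1)²·13.4 + (-1)²·8 = 171.8
σ(S) = √171.8 ≈ 13.107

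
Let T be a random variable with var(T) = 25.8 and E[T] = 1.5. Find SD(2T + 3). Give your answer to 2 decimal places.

var(2T + 3) = (2)²·25.8 = 103.2
SD(2T + 3) = √103.2 ≈ 10.16

10.16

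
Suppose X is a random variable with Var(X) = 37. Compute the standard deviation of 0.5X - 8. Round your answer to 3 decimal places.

Var(0.5X - 8) = (0.5)²·37 = 9.25
SD(0.5X - 8) = √9.25 ≈ 3.041

3.041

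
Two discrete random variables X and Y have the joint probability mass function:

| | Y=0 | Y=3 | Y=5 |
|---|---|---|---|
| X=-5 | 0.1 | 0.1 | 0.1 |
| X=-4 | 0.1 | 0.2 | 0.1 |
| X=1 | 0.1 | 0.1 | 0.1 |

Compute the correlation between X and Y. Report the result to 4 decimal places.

E[X] = -2.8,  E[Y] = 2.7
E[XY] = -7.6
Cov(X,Y) = E[XY] − E[X]E[Y] = -7.6 − (-2.8)(2.7) = -0.04
Var(X) = 6.36,  Var(Y) = 3.81
ρ = -0.04 / √(6.36·3.81) ≈ -0.0081

-0.0081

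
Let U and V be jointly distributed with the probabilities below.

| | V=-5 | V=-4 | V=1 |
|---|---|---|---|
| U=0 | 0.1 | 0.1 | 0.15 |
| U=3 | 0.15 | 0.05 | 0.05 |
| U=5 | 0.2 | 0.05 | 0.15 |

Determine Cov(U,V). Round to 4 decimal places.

E[U] = 2.75,  E[V] = -2.7
E[UV] = -7.95
Cov(U,V) = E[UV] − E[U]E[V] = -7.95 − (2.75)(-2.7) = -0.525

-0.5250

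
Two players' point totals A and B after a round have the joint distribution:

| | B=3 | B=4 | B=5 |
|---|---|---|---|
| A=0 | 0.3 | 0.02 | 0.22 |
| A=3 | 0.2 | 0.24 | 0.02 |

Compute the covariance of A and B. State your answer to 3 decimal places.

-0.181

E[A] = 1.38,  E[B] = 3.74
E[AB] = 4.98
Cov(A,B) = E[AB] − E[A]E[B] = 4.98 − (1.38)(3.74) = -0.1812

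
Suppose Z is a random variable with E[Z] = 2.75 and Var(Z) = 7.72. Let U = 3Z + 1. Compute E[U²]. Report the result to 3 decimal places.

155.043

E[3Z + 1] = 3·2.75 + 1 = 9.25
Var(3Z + 1) = (3)²·7.72 = 69.48
E[U²] = Var(U) + (E[U])² = 69.48 + (9.25)² = 155.0425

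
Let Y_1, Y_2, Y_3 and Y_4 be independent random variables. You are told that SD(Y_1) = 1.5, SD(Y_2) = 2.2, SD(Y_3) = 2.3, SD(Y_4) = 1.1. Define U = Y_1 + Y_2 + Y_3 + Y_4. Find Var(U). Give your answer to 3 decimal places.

13.590

Var(Y_1) = 2.25, Var(Y_2) = 4.84, Var(Y_3) = 5.29, Var(Y_4) = 1.21
By independence, Var(U) = (1)²Var(Y_1) + (1)²Var(Y_2) + (1)²Var(Y_3) + (1)²Var(Y_4)
= (1)²·2.25 + (1)²·4.84 + (1)²·5.29 + (1)²·1.21 = 13.59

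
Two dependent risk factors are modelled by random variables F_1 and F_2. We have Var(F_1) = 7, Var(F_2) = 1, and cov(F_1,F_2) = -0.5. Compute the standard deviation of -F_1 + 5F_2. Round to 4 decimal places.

Var(-F_1 + 5F_2) = (-1)²·Var(F_1) + (5)²·Var(F_2) + 2·(-1)·(5)·cov(F_1,F_2)
= 1·7 + 25·1 + -10·-0.5 = 37
SD(-F_1 + 5F_2) = √37 ≈ 6.0828

6.0828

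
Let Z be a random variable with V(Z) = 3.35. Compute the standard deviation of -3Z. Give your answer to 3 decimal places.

V(-3Z) = (-3)²·3.35 = 30.15
SD(-3Z) = √30.15 ≈ 5.491

5.491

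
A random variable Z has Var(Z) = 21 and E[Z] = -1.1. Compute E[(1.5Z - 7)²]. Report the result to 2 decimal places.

122.07

E[1.5Z - 7] = 1.5·-1.1 − 7 = -8.65
Var(1.5Z - 7) = (1.5)²·21 = 47.25
E[(1.5Z - 7)²] = Var((1.5Z - 7)) + (E[(1.5Z - 7)])² = 47.25 + (-8.65)² = 122.0725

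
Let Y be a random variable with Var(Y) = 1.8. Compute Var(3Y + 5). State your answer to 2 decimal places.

Var(3Y + 5) = (3)²·Var(Y) = 9·1.8 = 16.2

16.20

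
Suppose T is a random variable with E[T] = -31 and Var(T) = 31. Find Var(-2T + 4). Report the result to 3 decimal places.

Var(-2T + 4) = (-2)²·Var(T) = 4·31 = 124

124.000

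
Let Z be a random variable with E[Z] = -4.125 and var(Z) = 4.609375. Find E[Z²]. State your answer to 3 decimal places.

21.625

E[Z²] = var(Z) + (E[Z])² = 4.609375 + (-4.125)² = 21.625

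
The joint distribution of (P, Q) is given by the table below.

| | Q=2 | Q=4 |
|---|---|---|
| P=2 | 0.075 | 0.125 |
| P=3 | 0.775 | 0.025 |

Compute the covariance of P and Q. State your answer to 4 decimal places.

-0.1900

E[P] = 2.8,  E[Q] = 2.3
E[PQ] = 6.25
Cov(P,Q) = E[PQ] − E[P]E[Q] = 6.25 − (2.8)(2.3) = -0.19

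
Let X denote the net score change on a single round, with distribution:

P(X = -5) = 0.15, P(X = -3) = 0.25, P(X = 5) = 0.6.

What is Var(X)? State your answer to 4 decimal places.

E[X] = (-5)(0.15) + (-3)(0.25) + (5)(0.6) = 1.5
E[X²] = (-5)²(0.15) + (-3)²(0.25) + (5)²(0.6) = 21
Var(X) = E[X²] − (E[X])² = 21 − (1.5)² = 18.75

18.7500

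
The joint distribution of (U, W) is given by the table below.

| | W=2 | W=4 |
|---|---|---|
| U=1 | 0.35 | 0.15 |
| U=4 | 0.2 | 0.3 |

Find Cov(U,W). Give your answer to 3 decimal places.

0.450

E[U] = 2.5,  E[W] = 2.9
E[UW] = 7.7
Cov(U,W) = E[UW] − E[U]E[W] = 7.7 − (2.5)(2.9) = 0.45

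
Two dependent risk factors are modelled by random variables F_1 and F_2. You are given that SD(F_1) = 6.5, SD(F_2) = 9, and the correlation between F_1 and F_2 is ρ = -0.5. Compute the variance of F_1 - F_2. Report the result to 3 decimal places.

181.750

V(F_1) = (6.5)² = 42.25;  V(F_2) = (9)² = 81
Cov(F_1,F_2) = ρ·SD(F_1)·SD(F_2) = -0.5·6.5·9 = -29.25
V(F_1 - F_2) = (1)²·V(F_1) + (-1)²·V(F_2) + 2·(1)·(-1)·Cov(F_1,F_2)
= 1·42.25 + 1·81 + -2·-29.25 = 181.75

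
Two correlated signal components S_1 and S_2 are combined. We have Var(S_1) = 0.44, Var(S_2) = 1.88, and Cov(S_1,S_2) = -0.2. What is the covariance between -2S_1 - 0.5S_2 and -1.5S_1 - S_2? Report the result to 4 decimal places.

Cov(-2S_1 - 0.5S_2, -1.5S_1 - S_2) = (-2)(-1.5)Var(S_1) + (-0.5)(-1)Var(S_2) + [(-2)(-1) + (-0.5)(-1.5)]Cov(S_1,S_2)
= 3·0.44 + 0.5·1.88 + 2.75·-0.2 = 1.71

1.7100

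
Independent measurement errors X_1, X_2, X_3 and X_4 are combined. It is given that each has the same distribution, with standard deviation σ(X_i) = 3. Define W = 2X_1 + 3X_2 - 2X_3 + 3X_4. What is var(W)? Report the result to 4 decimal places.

234.0000

var(X_i) = (3)² = 9
By independence, var(W) = (2)²var(X_1) + (3)²var(X_2) + (-2)²var(X_3) + (3)²var(X_4)
= (2)²·9 + (3)²·9 + (-2)²·9 + (3)²·9 = 234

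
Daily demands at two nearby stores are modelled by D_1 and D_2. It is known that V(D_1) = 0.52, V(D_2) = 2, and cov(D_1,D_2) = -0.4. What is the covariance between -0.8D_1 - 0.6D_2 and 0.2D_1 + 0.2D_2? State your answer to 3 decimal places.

cov(-0.8D_1 - 0.6D_2, 0.2D_1 + 0.2D_2) = (-0.8)(0.2)V(D_1) + (-0.6)(0.2)V(D_2) + [(-0.8)(0.2) + (-0.6)(0.2)]cov(D_1,D_2)
= -0.16·0.52 + -0.12·2 + -0.28·-0.4 = -0.2112

-0.211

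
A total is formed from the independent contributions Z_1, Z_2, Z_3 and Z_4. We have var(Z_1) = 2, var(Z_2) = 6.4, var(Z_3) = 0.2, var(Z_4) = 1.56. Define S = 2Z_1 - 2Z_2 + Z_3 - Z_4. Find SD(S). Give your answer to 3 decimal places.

By independence, var(S) = (2)²var(Z_1) + (-2)²var(Z_2) + (1)²var(Z_3) + (-1)²var(Z_4)
= (2)²·2 + (-2)²·6.4 + (1)²·0.2 + (-1)²·1.56 = 35.36
SD(S) = √35.36 ≈ 5.946

5.946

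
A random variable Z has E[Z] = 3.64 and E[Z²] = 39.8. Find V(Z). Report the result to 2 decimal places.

V(Z) = 39.8 − (3.64)² = 26.5504

26.55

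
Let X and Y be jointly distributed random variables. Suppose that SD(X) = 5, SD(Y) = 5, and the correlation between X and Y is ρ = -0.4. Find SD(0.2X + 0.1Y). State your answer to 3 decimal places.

0.922

V(X) = (5)² = 25;  V(Y) = (5)² = 25
Cov(X,Y) = ρ·SD(X)·SD(Y) = -0.4·5·5 = -10
V(0.2X + 0.1Y) = (0.2)²·V(X) + (0.1)²·V(Y) + 2·(0.2)·(0.1)·Cov(X,Y)
= 0.04·25 + 0.01·25 + 0.04·-10 = 0.85
SD(0.2X + 0.1Y) = √0.85 ≈ 0.922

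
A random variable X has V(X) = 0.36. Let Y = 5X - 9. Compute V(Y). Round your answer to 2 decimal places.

9.00

V(5X - 9) = (5)²·V(X) = 25·0.36 = 9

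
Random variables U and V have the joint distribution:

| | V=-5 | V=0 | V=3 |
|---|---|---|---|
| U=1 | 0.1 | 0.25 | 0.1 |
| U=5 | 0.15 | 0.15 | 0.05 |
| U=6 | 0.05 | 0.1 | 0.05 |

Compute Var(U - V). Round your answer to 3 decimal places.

E[U] = 3.4,  E[V] = -0.9,  E[UV] = -3.8
Var(U) = 16.4 − (3.4)² = 4.84;  Var(V) = 9.3 − (-0.9)² = 8.49
Cov(U,V) = -3.8 − (3.4)(-0.9) = -0.74
Var(U - V) = (1)²·4.84 + (-1)²·8.49 + 2·(1)·(-1)·-0.74 = 14.81

14.810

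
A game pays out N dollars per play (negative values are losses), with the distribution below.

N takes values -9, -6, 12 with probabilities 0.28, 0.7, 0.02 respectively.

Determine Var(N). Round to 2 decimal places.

E[N] = (-9)(0.28) + (-6)(0.7) + (12)(0.02) = -6.48
E[N²] = (-9)²(0.28) + (-6)²(0.7) + (12)²(0.02) = 50.76
Var(N) = E[N²] − (E[N])² = 50.76 − (-6.48)² = 8.7696

8.77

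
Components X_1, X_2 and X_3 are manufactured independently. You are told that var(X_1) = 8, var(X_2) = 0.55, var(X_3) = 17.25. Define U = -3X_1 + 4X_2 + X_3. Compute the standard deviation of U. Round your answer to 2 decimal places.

9.90

By independence, var(U) = (-3)²var(X_1) + (4)²var(X_2) + (1)²var(X_3)
= (-3)²·8 + (4)²·0.55 + (1)²·17.25 = 98.05
SD(U) = √98.05 ≈ 9.90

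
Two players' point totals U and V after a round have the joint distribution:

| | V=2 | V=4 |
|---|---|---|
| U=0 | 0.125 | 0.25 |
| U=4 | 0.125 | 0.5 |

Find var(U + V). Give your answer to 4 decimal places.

E[U] = 2.5,  E[V] = 3.5,  E[UV] = 9
var(U) = 10 − (2.5)² = 3.75;  var(V) = 13 − (3.5)² = 0.75
Cov(U,V) = 9 − (2.5)(3.5) = 0.25
var(U + V) = (1)²·3.75 + (1)²·0.75 + 2·(1)·(1)·0.25 = 5

5.0000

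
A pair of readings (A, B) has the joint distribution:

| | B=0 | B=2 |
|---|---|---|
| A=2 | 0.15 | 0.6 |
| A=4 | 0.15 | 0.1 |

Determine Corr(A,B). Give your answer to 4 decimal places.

E[A] = 2.5,  E[B] = 1.4
E[AB] = 3.2
cov(A,B) = E[AB] − E[A]E[B] = 3.2 − (2.5)(1.4) = -0.3
V(A) = 0.75,  V(B) = 0.84
ρ = -0.3 / √(0.75·0.84) ≈ -0.3780

-0.3780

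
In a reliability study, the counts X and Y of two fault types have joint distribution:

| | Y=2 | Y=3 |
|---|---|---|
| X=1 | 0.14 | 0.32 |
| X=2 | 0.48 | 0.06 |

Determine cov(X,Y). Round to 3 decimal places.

E[X] = 1.54,  E[Y] = 2.38
E[XY] = 3.52
cov(X,Y) = E[XY] − E[X]E[Y] = 3.52 − (1.54)(2.38) = -0.1452

-0.145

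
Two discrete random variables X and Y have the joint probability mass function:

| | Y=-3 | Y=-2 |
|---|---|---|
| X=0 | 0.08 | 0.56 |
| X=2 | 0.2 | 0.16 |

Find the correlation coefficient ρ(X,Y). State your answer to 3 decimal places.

E[X] = 0.72,  E[Y] = -2.28
E[XY] = -1.84
cov(X,Y) = E[XY] − E[X]E[Y] = -1.84 − (0.72)(-2.28) = -0.1984
Var(X) = 0.9216,  Var(Y) = 0.2016
ρ = -0.1984 / √(0.9216·0.2016) ≈ -0.460

-0.460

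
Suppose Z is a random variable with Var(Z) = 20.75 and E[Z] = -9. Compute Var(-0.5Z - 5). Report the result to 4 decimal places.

5.1875

Var(-0.5Z - 5) = (-0.5)²·Var(Z) = 0.25·20.75 = 5.1875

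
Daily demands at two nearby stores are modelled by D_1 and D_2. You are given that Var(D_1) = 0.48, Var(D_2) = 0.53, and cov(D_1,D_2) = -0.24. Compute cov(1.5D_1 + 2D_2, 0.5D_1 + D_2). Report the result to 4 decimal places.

cov(1.5D_1 + 2D_2, 0.5D_1 + D_2) = (1.5)(0.5)Var(D_1) + (2)(1)Var(D_2) + [(1.5)(1) + (2)(0.5)]cov(D_1,D_2)
= 0.75·0.48 + 2·0.53 + 2.5·-0.24 = 0.82

0.8200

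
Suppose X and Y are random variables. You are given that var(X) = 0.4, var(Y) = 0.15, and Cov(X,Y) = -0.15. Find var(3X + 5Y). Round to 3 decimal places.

2.850

var(3X + 5Y) = (3)²·var(X) + (5)²·var(Y) + 2·(3)·(5)·Cov(X,Y)
= 9·0.4 + 25·0.15 + 30·-0.15 = 2.85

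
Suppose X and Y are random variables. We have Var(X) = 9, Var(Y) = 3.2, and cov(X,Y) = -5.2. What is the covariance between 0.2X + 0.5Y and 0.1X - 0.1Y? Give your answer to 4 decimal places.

cov(0.2X + 0.5Y, 0.1X - 0.1Y) = (0.2)(0.1)Var(X) + (0.5)(-0.1)Var(Y) + [(0.2)(-0.1) + (0.5)(0.1)]cov(X,Y)
= 0.02·9 + -0.05·3.2 + 0.03·-5.2 = -0.136

-0.1360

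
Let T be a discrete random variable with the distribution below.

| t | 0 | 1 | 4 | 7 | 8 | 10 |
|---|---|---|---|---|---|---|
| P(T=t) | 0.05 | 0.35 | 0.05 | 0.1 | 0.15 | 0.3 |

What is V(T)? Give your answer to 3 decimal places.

E[T] = (0)(0.05) + (1)(0.35) + (4)(0.05) + (7)(0.1) + (8)(0.15) + (10)(0.3) = 5.45
E[T²] = (0)²(0.05) + (1)²(0.35) + (4)²(0.05) + (7)²(0.1) + (8)²(0.15) + (10)²(0.3) = 45.65
V(T) = E[T²] − (E[T])² = 45.65 − (5.45)² = 15.9475

15.948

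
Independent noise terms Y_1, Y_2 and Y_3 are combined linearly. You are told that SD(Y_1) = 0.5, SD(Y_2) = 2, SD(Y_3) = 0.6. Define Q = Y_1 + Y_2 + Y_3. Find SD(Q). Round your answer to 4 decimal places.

Var(Y_1) = 0.25, Var(Y_2) = 4, Var(Y_3) = 0.36
By independence, Var(Q) = (1)²Var(Y_1) + (1)²Var(Y_2) + (1)²Var(Y_3)
= (1)²·0.25 + (1)²·4 + (1)²·0.36 = 4.61
SD(Q) = √4.61 ≈ 2.1471

2.1471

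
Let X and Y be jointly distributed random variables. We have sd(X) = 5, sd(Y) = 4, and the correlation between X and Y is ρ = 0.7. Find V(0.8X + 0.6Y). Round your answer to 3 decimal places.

35.200

V(X) = (5)² = 25;  V(Y) = (4)² = 16
Cov(X,Y) = ρ·sd(X)·sd(Y) = 0.7·5·4 = 14
V(0.8X + 0.6Y) = (0.8)²·V(X) + (0.6)²·V(Y) + 2·(0.8)·(0.6)·Cov(X,Y)
= 0.64·25 + 0.36·16 + 0.96·14 = 35.2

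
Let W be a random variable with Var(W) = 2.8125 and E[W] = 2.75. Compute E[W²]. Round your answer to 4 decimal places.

10.3750

E[W²] = Var(W) + (E[W])² = 2.8125 + (2.75)² = 10.375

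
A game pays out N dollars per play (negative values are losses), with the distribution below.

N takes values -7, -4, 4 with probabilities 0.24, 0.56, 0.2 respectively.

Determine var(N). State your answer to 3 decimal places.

14.186

E[N] = (-7)(0.24) + (-4)(0.56) + (4)(0.2) = -3.12
E[N²] = (-7)²(0.24) + (-4)²(0.56) + (4)²(0.2) = 23.92
var(N) = E[N²] − (E[N])² = 23.92 − (-3.12)² = 14.1856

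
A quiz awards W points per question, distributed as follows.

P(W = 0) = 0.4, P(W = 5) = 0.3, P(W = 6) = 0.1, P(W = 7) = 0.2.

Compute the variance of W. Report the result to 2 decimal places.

E[W] = (0)(0.4) + (5)(0.3) + (6)(0.1) + (7)(0.2) = 3.5
E[W²] = (0)²(0.4) + (5)²(0.3) + (6)²(0.1) + (7)²(0.2) = 20.9
V(W) = E[W²] − (E[W])² = 20.9 − (3.5)² = 8.65

8.65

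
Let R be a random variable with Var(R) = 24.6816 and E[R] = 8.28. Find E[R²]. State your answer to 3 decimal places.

E[R²] = Var(R) + (E[R])² = 24.6816 + (8.28)² = 93.24

93.240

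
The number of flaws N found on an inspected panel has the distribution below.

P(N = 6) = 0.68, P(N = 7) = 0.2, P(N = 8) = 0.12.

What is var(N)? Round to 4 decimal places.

0.4864

E[N] = (6)(0.68) + (7)(0.2) + (8)(0.12) = 6.44
E[N²] = (6)²(0.68) + (7)²(0.2) + (8)²(0.12) = 41.96
var(N) = E[N²] − (E[N])² = 41.96 − (6.44)² = 0.4864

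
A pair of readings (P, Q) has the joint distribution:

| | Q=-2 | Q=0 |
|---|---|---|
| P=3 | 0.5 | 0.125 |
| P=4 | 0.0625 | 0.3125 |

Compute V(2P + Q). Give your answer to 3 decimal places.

E[P] = 3.375,  E[Q] = -1.125,  E[PQ] = -3.5
V(P) = 11.625 − (3.375)² = 0.234375;  V(Q) = 2.25 − (-1.125)² = 0.984375
Cov(P,Q) = -3.5 − (3.375)(-1.125) = 0.296875
V(2P + Q) = (2)²·0.234375 + (1)²·0.984375 + 2·(2)·(1)·0.296875 = 3.109375

3.109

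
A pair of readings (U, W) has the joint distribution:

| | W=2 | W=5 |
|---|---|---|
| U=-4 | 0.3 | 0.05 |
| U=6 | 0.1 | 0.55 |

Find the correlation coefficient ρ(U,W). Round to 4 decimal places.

E[U] = 2.5,  E[W] = 3.8
E[UW] = 14.3
Cov(U,W) = E[UW] − E[U]E[W] = 14.3 − (2.5)(3.8) = 4.8
V(U) = 22.75,  V(W) = 2.16
ρ = 4.8 / √(22.75·2.16) ≈ 0.6847

0.6847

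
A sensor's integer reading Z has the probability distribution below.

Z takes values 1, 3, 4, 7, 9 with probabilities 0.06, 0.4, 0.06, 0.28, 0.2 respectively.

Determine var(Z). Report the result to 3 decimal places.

E[Z] = (1)(0.06) + (3)(0.4) + (4)(0.06) + (7)(0.28) + (9)(0.2) = 5.26
E[Z²] = (1)²(0.06) + (3)²(0.4) + (4)²(0.06) + (7)²(0.28) + (9)²(0.2) = 34.54
var(Z) = E[Z²] − (E[Z])² = 34.54 − (5.26)² = 6.8724

6.872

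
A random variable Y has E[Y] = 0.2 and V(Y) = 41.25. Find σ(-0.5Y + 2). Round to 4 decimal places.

3.2113

V(-0.5Y + 2) = (-0.5)²·41.25 = 10.3125
σ(-0.5Y + 2) = √10.3125 ≈ 3.2113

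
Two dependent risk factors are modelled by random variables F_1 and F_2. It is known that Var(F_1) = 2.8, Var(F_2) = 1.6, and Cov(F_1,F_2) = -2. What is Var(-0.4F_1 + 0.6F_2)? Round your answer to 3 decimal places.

1.984

Var(-0.4F_1 + 0.6F_2) = (-0.4)²·Var(F_1) + (0.6)²·Var(F_2) + 2·(-0.4)·(0.6)·Cov(F_1,F_2)
= 0.16·2.8 + 0.36·1.6 + -0.48·-2 = 1.984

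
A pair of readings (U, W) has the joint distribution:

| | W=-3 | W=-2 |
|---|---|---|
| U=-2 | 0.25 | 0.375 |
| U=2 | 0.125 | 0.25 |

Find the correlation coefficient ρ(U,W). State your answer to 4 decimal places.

0.0667

E[U] = -0.5,  E[W] = -2.375
E[UW] = 1.25
Cov(U,W) = E[UW] − E[U]E[W] = 1.25 − (-0.5)(-2.375) = 0.0625
var(U) = 3.75,  var(W) = 0.234375
ρ = 0.0625 / √(3.75·0.234375) ≈ 0.0667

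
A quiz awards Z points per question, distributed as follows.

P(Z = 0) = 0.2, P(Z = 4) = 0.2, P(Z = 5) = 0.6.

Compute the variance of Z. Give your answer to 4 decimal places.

E[Z] = (0)(0.2) + (4)(0.2) + (5)(0.6) = 3.8
E[Z²] = (0)²(0.2) + (4)²(0.2) + (5)²(0.6) = 18.2
Var(Z) = E[Z²] − (E[Z])² = 18.2 − (3.8)² = 3.76

3.7600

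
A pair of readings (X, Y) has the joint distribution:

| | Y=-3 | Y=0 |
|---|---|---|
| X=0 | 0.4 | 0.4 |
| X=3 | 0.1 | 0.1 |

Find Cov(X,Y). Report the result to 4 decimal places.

E[X] = 0.6,  E[Y] = -1.5
E[XY] = -0.9
Cov(X,Y) = E[XY] − E[X]E[Y] = -0.9 − (0.6)(-1.5) = 0

0.0000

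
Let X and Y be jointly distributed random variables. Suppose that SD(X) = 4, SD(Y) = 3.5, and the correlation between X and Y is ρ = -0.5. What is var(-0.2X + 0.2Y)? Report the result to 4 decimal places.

1.6900

var(X) = (4)² = 16;  var(Y) = (3.5)² = 12.25
Cov(X,Y) = ρ·SD(X)·SD(Y) = -0.5·4·3.5 = -7
var(-0.2X + 0.2Y) = (-0.2)²·var(X) + (0.2)²·var(Y) + 2·(-0.2)·(0.2)·Cov(X,Y)
= 0.04·16 + 0.04·12.25 + -0.08·-7 = 1.69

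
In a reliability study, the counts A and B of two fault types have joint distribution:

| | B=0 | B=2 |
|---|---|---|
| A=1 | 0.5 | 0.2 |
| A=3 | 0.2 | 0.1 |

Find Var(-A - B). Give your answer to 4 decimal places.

E[A] = 1.6,  E[B] = 0.6,  E[AB] = 1
Var(A) = 3.4 − (1.6)² = 0.84;  Var(B) = 1.2 − (0.6)² = 0.84
Cov(A,B) = 1 − (1.6)(0.6) = 0.04
Var(-A - B) = (-1)²·0.84 + (-1)²·0.84 + 2·(-1)·(-1)·0.04 = 1.76

1.7600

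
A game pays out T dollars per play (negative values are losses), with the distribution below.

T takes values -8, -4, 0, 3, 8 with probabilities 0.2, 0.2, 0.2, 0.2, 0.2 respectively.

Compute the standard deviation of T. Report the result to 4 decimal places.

E[T] = (-8)(0.2) + (-4)(0.2) + (0)(0.2) + (3)(0.2) + (8)(0.2) = -0.2
E[T²] = (-8)²(0.2) + (-4)²(0.2) + (0)²(0.2) + (3)²(0.2) + (8)²(0.2) = 30.6
V(T) = E[T²] − (E[T])² = 30.6 − (-0.2)² = 30.56
SD(T) = √30.56 ≈ 5.5281

5.5281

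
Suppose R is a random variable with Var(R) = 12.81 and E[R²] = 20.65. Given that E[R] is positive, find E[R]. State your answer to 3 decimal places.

2.800

(E[R])² = E[R²] − Var(R) = 20.65 − 12.81 = 7.84
E[R] = √7.84 = 2.8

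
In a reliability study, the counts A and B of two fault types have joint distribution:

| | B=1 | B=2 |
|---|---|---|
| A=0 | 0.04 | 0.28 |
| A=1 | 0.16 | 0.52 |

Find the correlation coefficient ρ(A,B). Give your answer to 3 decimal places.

E[A] = 0.68,  E[B] = 1.8
E[AB] = 1.2
cov(A,B) = E[AB] − E[A]E[B] = 1.2 − (0.68)(1.8) = -0.024
Var(A) = 0.2176,  Var(B) = 0.16
ρ = -0.024 / √(0.2176·0.16) ≈ -0.129

-0.129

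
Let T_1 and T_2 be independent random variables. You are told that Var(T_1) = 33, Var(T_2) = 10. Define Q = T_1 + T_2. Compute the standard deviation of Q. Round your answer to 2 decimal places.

6.56

By independence, Var(Q) = (1)²Var(T_1) + (1)²Var(T_2)
= (1)²·33 + (1)²·10 = 43
SD(Q) = √43 ≈ 6.56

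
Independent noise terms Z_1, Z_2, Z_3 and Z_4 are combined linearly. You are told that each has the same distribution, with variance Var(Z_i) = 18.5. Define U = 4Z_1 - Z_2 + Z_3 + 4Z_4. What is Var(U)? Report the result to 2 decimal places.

By independence, Var(U) = (4)²Var(Z_1) + (-1)²Var(Z_2) + (1)²Var(Z_3) + (4)²Var(Z_4)
= (4)²·18.5 + (-1)²·18.5 + (1)²·18.5 + (4)²·18.5 = 629

629.00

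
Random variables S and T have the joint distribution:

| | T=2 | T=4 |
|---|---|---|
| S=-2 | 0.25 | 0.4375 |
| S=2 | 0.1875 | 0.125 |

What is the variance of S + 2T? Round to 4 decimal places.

5.7500

E[S] = -0.75,  E[T] = 3.125,  E[ST] = -2.75
Var(S) = 4 − (-0.75)² = 3.4375;  Var(T) = 10.75 − (3.125)² = 0.984375
cov(S,T) = -2.75 − (-0.75)(3.125) = -0.40625
Var(S + 2T) = (1)²·3.4375 + (2)²·0.984375 + 2·(1)·(2)·-0.40625 = 5.75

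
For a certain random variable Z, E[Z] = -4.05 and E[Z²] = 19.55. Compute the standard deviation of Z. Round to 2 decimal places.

1.77

Var(Z) = 19.55 − (-4.05)² = 3.1475
SD(Z) = √3.1475 ≈ 1.77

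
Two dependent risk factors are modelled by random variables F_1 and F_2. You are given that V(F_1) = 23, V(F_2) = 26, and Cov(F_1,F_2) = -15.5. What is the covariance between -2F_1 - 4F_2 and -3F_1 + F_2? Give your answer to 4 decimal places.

-121.0000

Cov(-2F_1 - 4F_2, -3F_1 + F_2) = (-2)(-3)V(F_1) + (-4)(1)V(F_2) + [(-2)(1) + (-4)(-3)]Cov(F_1,F_2)
= 6·23 + -4·26 + 10·-15.5 = -121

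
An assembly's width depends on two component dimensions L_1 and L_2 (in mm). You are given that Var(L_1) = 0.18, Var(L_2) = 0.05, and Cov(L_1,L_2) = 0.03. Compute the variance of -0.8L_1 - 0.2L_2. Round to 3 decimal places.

Var(-0.8L_1 - 0.2L_2) = (-0.8)²·Var(L_1) + (-0.2)²·Var(L_2) + 2·(-0.8)·(-0.2)·Cov(L_1,L_2)
= 0.64·0.18 + 0.04·0.05 + 0.32·0.03 = 0.1268

0.127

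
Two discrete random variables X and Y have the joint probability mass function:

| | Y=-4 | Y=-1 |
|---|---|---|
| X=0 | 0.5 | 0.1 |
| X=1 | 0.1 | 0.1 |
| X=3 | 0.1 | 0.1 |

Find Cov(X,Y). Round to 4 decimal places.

0.4800

E[X] = 0.8,  E[Y] = -3.1
E[XY] = -2
Cov(X,Y) = E[XY] − E[X]E[Y] = -2 − (0.8)(-3.1) = 0.48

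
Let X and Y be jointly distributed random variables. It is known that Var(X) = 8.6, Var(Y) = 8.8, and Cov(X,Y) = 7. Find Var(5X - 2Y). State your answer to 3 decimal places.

110.200

Var(5X - 2Y) = (5)²·Var(X) + (-2)²·Var(Y) + 2·(5)·(-2)·Cov(X,Y)
= 25·8.6 + 4·8.8 + -20·7 = 110.2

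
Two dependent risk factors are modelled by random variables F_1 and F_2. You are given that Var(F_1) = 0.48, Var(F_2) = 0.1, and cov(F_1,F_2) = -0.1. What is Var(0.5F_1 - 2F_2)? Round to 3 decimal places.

0.720

Var(0.5F_1 - 2F_2) = (0.5)²·Var(F_1) + (-2)²·Var(F_2) + 2·(0.5)·(-2)·cov(F_1,F_2)
= 0.25·0.48 + 4·0.1 + -2·-0.1 = 0.72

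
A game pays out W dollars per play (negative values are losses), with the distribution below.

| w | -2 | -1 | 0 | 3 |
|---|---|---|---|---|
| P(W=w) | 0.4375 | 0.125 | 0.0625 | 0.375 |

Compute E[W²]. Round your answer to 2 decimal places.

5.25

E[W²] = (-2)²(0.4375) + (-1)²(0.125) + (0)²(0.0625) + (3)²(0.375) = 5.25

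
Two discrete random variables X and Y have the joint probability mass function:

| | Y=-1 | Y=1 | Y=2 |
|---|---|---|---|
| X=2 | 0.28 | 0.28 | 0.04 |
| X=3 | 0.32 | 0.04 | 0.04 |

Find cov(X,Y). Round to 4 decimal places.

E[X] = 2.4,  E[Y] = -0.12
E[XY] = -0.44
cov(X,Y) = E[XY] − E[X]E[Y] = -0.44 − (2.4)(-0.12) = -0.152

-0.1520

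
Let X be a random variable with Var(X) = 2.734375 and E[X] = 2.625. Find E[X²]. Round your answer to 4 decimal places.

E[X²] = Var(X) + (E[X])² = 2.734375 + (2.625)² = 9.625

9.6250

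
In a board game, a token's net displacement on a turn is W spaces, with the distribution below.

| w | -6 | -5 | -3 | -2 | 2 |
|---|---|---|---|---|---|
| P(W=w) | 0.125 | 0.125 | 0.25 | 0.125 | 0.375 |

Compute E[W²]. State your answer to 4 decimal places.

E[W²] = (-6)²(0.125) + (-5)²(0.125) + (-3)²(0.25) + (-2)²(0.125) + (2)²(0.375) = 11.875

11.8750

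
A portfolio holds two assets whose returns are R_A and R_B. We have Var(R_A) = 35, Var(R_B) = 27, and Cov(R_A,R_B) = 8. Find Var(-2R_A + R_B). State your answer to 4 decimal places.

135.0000

Var(-2R_A + R_B) = (-2)²·Var(R_A) + (1)²·Var(R_B) + 2·(-2)·(1)·Cov(R_A,R_B)
= 4·35 + 1·27 + -4·8 = 135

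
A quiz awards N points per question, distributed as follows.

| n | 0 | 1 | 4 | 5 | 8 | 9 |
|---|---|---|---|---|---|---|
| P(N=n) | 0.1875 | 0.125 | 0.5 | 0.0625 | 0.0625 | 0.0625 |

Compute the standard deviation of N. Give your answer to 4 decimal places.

E[N] = (0)(0.1875) + (1)(0.125) + (4)(0.5) + (5)(0.0625) + (8)(0.0625) + (9)(0.0625) = 3.5
E[N²] = (0)²(0.1875) + (1)²(0.125) + (4)²(0.5) + (5)²(0.0625) + (8)²(0.0625) + (9)²(0.0625) = 18.75
var(N) = E[N²] − (E[N])² = 18.75 − (3.5)² = 6.5
SD(N) = √6.5 ≈ 2.5495

2.5495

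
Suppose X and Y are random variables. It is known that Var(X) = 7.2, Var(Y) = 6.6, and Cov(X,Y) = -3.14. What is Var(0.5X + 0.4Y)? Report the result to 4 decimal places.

1.6000

Var(0.5X + 0.4Y) = (0.5)²·Var(X) + (0.4)²·Var(Y) + 2·(0.5)·(0.4)·Cov(X,Y)
= 0.25·7.2 + 0.16·6.6 + 0.4·-3.14 = 1.6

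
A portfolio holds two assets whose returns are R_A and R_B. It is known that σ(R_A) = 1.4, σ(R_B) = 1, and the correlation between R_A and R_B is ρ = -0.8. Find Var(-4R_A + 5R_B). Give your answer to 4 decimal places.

101.1600

Var(R_A) = (1.4)² = 1.96;  Var(R_B) = (1)² = 1
cov(R_A,R_B) = ρ·σ(R_A)·σ(R_B) = -0.8·1.4·1 = -1.12
Var(-4R_A + 5R_B) = (-4)²·Var(R_A) + (5)²·Var(R_B) + 2·(-4)·(5)·cov(R_A,R_B)
= 16·1.96 + 25·1 + -40·-1.12 = 101.16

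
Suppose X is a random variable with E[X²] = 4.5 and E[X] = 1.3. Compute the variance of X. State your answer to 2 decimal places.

2.81

Var(X) = 4.5 − (1.3)² = 2.81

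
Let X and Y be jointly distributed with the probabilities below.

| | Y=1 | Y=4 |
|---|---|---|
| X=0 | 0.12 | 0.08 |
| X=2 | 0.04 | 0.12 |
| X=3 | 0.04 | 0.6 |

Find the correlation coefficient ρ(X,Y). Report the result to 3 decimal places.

0.527

E[X] = 2.24,  E[Y] = 3.4
E[XY] = 8.36
Cov(X,Y) = E[XY] − E[X]E[Y] = 8.36 − (2.24)(3.4) = 0.744
Var(X) = 1.3824,  Var(Y) = 1.44
ρ = 0.744 / √(1.3824·1.44) ≈ 0.527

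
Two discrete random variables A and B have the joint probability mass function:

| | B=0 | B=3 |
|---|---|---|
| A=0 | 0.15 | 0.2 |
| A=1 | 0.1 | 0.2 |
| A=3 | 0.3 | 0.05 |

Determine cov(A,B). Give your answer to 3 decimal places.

E[A] = 1.35,  E[B] = 1.35
E[AB] = 1.05
cov(A,B) = E[AB] − E[A]E[B] = 1.05 − (1.35)(1.35) = -0.7725

-0.773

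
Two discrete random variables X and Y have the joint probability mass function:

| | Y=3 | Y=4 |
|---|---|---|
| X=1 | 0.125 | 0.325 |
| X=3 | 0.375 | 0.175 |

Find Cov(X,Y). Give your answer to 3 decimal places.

E[X] = 2.1,  E[Y] = 3.5
E[XY] = 7.15
Cov(X,Y) = E[XY] − E[X]E[Y] = 7.15 − (2.1)(3.5) = -0.2

-0.200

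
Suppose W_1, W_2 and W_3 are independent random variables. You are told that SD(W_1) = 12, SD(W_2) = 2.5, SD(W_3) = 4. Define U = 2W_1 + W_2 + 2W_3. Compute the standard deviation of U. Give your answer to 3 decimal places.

25.421

Var(W_1) = 144, Var(W_2) = 6.25, Var(W_3) = 16
By independence, Var(U) = (2)²Var(W_1) + (1)²Var(W_2) + (2)²Var(W_3)
= (2)²·144 + (1)²·6.25 + (2)²·16 = 646.25
SD(U) = √646.25 ≈ 25.421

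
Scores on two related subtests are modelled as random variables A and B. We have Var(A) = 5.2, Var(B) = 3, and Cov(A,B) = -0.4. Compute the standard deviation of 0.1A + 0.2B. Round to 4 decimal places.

Var(0.1A + 0.2B) = (0.1)²·Var(A) + (0.2)²·Var(B) + 2·(0.1)·(0.2)·Cov(A,B)
= 0.01·5.2 + 0.04·3 + 0.04·-0.4 = 0.156
SD(0.1A + 0.2B) = √0.156 ≈ 0.3950

0.3950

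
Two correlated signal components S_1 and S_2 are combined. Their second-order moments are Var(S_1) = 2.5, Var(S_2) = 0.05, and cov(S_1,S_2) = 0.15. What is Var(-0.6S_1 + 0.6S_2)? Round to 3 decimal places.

Var(-0.6S_1 + 0.6S_2) = (-0.6)²·Var(S_1) + (0.6)²·Var(S_2) + 2·(-0.6)·(0.6)·cov(S_1,S_2)
= 0.36·2.5 + 0.36·0.05 + -0.72·0.15 = 0.81

0.810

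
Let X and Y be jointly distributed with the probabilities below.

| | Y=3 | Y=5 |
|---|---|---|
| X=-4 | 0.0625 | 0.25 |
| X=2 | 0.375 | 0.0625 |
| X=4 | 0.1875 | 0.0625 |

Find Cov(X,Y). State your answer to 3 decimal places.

-1.719

E[X] = 0.625,  E[Y] = 3.75
E[XY] = 0.625
Cov(X,Y) = E[XY] − E[X]E[Y] = 0.625 − (0.625)(3.75) = -1.71875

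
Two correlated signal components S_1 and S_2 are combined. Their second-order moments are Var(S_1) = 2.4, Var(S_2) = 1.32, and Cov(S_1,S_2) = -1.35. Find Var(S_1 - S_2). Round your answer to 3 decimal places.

6.420

Var(S_1 - S_2) = (1)²·Var(S_1) + (-1)²·Var(S_2) + 2·(1)·(-1)·Cov(S_1,S_2)
= 1·2.4 + 1·1.32 + -2·-1.35 = 6.42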